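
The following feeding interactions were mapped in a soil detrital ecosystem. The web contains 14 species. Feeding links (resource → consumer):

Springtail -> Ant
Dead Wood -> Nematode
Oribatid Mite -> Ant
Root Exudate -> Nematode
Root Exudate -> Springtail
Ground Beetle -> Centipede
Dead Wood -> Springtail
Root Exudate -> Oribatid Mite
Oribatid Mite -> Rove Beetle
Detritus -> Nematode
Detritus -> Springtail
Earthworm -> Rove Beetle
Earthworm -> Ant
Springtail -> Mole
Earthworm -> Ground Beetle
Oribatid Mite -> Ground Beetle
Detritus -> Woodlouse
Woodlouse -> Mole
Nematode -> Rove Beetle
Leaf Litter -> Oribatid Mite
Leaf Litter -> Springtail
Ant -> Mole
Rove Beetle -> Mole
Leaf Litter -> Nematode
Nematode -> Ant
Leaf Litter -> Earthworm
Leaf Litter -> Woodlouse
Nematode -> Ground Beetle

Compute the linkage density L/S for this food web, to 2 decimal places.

L/S = 2.00

There are L = 28 links among S = 14 species.
L/S = 28/14 = 2.0000 ≈ 2.00.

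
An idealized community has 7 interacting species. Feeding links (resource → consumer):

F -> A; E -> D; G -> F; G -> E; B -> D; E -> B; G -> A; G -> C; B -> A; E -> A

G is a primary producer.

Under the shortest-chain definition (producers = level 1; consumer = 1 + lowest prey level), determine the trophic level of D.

G is a producer → level 1.
E eats G → level 2.
D eats E → level 3.
No prey of D is below level 2, so 3 is the minimum.

Trophic level 3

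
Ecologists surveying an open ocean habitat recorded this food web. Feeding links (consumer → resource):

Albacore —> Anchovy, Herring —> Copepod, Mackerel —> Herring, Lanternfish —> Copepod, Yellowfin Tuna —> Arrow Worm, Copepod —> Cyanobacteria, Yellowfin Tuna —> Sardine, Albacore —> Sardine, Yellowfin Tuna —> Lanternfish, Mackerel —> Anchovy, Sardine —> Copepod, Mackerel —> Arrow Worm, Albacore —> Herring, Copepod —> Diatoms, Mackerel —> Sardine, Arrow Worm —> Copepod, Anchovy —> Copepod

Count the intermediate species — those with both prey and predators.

Intermediate species (has both prey and predators): Copepod, Arrow Worm, Sardine, Anchovy, Herring, Lanternfish.
Count: 6.

6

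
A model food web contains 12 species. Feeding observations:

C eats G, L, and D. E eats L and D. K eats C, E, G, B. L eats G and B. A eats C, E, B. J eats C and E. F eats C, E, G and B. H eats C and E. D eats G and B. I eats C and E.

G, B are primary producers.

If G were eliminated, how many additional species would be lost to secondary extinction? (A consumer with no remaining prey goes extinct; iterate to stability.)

0

Remove G.
Every predator of it retains at least one other prey: D still has B; L still has B; C still has D, L; K still has B, C, E; F still has B, C, E.
No consumer loses all prey, so no secondary extinctions occur.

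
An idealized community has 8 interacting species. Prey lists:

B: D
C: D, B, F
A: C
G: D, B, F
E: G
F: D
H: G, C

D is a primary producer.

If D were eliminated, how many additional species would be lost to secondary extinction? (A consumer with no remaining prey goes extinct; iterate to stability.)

7

Remove D.
Round 1: B (all prey gone), F (all prey gone) → extinct.
Round 2: G (all prey gone), C (all prey gone) → extinct.
Round 3: H (all prey gone), E (all prey gone), A (all prey gone) → extinct.
No further losses. Total secondary extinctions: 7.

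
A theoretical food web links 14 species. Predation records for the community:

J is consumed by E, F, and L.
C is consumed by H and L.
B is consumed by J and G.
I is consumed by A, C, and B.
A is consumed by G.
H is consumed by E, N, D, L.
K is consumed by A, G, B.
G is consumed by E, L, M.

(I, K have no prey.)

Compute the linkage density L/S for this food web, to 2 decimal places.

L/S = 1.50

There are L = 21 links among S = 14 species.
L/S = 21/14 = 1.5000 ≈ 1.50.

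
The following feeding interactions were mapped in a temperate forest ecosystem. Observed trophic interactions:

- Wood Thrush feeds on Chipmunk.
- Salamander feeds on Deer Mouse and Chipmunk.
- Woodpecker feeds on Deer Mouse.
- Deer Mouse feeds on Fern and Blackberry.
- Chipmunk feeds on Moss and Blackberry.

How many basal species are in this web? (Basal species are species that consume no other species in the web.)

3

Basal species (no prey listed): Blackberry, Fern, Moss.
Count: 3.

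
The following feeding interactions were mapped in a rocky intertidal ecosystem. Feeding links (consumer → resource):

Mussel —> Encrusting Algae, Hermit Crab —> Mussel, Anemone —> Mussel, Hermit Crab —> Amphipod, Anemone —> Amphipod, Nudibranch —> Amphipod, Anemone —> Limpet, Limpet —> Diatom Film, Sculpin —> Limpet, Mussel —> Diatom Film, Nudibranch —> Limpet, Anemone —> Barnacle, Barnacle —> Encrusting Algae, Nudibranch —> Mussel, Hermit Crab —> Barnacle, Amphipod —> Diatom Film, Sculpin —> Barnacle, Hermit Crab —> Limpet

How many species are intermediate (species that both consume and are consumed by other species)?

Intermediate species (has both prey and predators): Mussel, Amphipod, Limpet, Barnacle.
Count: 4.

4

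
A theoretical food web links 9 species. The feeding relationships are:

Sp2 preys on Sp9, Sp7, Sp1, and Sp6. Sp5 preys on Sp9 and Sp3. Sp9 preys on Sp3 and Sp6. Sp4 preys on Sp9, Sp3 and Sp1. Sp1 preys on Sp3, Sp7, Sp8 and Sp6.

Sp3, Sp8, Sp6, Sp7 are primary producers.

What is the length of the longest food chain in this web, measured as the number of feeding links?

2 links

One longest chain: Sp3 → Sp9 → Sp5.
It has 3 species and 2 links.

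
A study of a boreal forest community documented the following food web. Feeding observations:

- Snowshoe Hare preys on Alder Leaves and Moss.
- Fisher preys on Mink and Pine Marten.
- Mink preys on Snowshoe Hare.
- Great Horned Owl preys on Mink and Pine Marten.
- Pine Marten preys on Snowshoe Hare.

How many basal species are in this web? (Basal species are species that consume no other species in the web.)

Basal species (no prey listed): Moss, Alder Leaves.
Count: 2.

2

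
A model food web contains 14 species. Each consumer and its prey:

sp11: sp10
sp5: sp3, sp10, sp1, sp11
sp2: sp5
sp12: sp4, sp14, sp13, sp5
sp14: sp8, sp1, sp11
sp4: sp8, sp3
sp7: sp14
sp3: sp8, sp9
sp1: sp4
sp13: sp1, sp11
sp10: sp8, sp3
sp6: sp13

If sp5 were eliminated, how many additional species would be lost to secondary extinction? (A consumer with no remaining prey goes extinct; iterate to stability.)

Remove sp5.
Round 1: sp2 (all prey gone) → extinct.
No further losses. Total secondary extinctions: 1.

1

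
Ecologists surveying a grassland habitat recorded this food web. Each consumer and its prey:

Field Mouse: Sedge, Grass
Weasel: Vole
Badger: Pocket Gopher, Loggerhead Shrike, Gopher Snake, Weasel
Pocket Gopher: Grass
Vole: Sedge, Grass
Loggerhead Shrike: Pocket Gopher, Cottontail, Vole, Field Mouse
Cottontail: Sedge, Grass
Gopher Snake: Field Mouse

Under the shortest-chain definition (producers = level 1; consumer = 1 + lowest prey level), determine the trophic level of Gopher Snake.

Trophic level 3

Sedge is a producer → level 1.
Field Mouse eats Sedge → level 2.
Gopher Snake eats Field Mouse → level 3.
No prey of Gopher Snake is below level 2, so 3 is the minimum.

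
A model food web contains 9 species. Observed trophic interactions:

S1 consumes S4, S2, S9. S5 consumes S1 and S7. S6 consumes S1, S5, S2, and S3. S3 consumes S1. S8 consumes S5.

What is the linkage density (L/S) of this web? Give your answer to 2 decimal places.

There are L = 11 links among S = 9 species.
L/S = 11/9 = 1.2222 ≈ 1.22.

L/S = 1.22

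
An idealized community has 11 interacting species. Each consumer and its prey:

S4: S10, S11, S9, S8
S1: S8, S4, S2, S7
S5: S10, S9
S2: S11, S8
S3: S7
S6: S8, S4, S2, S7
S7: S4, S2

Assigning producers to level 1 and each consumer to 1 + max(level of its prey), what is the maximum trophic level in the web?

4

Producers (level 1): S10, S11, S9, S8.
S10 → S4 → S7 → S6 gives S6 level 4.
No species has a prey at level 4, so no species reaches level 5.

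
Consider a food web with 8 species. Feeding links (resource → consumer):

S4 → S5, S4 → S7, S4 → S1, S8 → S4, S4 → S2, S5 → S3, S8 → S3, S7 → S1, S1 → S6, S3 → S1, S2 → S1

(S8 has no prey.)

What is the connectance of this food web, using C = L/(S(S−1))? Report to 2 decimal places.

The web has S = 8 species and L = 11 feeding links.
C = L / (S(S−1)) = 11 / 56 = 0.1964 ≈ 0.20.

C = 0.20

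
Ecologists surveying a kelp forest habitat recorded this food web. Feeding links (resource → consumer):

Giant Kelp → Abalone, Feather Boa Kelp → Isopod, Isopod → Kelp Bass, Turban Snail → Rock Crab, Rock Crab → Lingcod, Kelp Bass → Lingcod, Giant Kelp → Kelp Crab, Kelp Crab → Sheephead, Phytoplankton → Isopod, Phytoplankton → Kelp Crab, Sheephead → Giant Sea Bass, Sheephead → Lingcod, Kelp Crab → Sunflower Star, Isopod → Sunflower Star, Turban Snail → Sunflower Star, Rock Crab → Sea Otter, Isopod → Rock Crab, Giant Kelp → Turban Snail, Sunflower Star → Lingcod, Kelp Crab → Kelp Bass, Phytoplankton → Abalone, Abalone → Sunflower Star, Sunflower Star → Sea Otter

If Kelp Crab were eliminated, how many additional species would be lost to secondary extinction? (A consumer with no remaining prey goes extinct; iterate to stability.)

Remove Kelp Crab.
Round 1: Sheephead (all prey gone) → extinct.
Round 2: Giant Sea Bass (all prey gone) → extinct.
No further losses. Total secondary extinctions: 2.

2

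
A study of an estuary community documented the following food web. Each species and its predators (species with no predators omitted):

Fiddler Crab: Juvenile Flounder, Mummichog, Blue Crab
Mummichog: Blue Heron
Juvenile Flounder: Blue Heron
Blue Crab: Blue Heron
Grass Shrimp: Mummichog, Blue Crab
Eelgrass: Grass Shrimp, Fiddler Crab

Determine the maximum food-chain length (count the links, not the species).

3 links

One longest chain: Eelgrass → Fiddler Crab → Juvenile Flounder → Blue Heron.
It has 4 species and 3 links.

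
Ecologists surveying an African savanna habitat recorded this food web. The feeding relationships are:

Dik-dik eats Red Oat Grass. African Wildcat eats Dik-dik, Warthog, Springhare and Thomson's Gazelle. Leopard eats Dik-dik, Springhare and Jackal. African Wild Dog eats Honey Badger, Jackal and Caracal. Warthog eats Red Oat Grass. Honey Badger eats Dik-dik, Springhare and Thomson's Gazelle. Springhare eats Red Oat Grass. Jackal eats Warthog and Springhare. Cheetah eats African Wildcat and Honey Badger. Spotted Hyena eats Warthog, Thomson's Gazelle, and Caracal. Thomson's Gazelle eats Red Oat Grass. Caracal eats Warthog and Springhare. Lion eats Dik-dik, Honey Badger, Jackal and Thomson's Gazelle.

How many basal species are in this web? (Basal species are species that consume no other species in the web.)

1

Basal species (no prey listed): Red Oat Grass.
Count: 1.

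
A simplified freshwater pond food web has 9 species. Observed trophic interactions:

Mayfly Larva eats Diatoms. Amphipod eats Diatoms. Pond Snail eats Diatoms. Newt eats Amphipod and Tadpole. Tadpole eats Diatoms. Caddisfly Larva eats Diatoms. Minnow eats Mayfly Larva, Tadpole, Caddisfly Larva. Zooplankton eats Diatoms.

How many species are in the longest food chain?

3 species

One longest chain: Diatoms → Caddisfly Larva → Minnow.
It has 3 species and 2 links.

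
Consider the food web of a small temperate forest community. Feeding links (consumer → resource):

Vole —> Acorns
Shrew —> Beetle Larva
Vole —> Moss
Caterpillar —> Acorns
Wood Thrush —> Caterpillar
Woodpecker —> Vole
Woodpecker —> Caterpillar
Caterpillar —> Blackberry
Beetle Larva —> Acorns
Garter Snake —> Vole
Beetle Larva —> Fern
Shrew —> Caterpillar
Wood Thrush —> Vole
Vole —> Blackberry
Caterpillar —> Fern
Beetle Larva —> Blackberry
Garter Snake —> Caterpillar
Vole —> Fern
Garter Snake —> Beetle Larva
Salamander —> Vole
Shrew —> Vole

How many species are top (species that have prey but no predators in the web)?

5

Top species (has prey, but nothing eats it): Shrew, Garter Snake, Salamander, Wood Thrush, Woodpecker.
Count: 5.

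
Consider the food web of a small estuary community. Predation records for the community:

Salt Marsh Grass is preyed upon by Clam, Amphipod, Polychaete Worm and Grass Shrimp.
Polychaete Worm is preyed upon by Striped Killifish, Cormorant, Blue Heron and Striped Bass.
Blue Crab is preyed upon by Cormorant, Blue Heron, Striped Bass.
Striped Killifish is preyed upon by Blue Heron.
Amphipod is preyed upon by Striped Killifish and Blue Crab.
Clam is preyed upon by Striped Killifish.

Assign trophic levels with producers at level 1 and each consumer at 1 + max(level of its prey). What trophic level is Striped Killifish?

Trophic level 3

Salt Marsh Grass is a producer → level 1.
Amphipod eats Salt Marsh Grass → level 2.
Striped Killifish eats Amphipod (level 2); other prey at levels: Clam 2, Polychaete Worm 2 → level 3.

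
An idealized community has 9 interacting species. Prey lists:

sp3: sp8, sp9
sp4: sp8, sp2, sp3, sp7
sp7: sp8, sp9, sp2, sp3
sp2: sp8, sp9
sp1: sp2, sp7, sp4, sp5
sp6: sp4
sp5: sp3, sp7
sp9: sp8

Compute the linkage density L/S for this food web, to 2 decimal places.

L/S = 2.22

There are L = 20 links among S = 9 species.
L/S = 20/9 = 2.2222 ≈ 2.22.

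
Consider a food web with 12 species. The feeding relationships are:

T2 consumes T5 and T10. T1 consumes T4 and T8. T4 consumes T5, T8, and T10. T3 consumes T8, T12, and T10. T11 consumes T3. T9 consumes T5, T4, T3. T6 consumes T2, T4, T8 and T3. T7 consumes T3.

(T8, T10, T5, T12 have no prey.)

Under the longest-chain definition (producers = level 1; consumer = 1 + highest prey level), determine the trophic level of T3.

Trophic level 2

T8 is a producer → level 1.
T3 eats T8 (level 1); other prey at levels: T10 1, T12 1 → level 2.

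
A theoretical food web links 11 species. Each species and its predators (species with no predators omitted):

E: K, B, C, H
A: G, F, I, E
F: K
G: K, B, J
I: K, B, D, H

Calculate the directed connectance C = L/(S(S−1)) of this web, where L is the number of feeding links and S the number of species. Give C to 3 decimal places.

The web has S = 11 species and L = 16 feeding links.
C = L / (S(S−1)) = 16 / 110 = 0.1455 ≈ 0.145.

C = 0.145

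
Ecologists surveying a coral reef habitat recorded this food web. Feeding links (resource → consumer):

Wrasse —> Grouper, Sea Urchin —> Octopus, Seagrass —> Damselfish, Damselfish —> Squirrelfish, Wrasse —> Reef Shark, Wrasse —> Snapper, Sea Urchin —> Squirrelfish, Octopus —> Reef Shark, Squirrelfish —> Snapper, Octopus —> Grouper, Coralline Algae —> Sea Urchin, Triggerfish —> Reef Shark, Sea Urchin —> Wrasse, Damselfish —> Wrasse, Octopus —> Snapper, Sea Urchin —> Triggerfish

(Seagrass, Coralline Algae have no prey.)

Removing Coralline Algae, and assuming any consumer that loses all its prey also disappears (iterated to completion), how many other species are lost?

Remove Coralline Algae.
Round 1: Sea Urchin (all prey gone) → extinct.
Round 2: Triggerfish (all prey gone), Octopus (all prey gone) → extinct.
No further losses. Total secondary extinctions: 3.

3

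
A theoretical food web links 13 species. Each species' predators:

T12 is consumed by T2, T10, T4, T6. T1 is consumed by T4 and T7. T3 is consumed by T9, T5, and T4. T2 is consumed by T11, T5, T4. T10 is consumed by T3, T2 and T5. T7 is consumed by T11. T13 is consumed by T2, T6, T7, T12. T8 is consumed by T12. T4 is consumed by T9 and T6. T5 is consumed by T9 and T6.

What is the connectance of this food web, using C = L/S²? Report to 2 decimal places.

The web has S = 13 species and L = 25 feeding links.
C = L / S² = 25 / 169 = 0.1479 ≈ 0.15.

C = 0.15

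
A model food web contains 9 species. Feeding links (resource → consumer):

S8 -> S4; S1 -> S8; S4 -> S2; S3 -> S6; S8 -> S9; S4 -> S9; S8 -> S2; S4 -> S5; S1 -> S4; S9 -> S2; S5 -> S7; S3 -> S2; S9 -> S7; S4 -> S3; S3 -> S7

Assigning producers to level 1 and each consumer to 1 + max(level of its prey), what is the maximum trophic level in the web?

Producers (level 1): S1.
S1 → S8 → S4 → S3 → S6 gives S6 level 5.
No species has a prey at level 5, so no species reaches level 6.

5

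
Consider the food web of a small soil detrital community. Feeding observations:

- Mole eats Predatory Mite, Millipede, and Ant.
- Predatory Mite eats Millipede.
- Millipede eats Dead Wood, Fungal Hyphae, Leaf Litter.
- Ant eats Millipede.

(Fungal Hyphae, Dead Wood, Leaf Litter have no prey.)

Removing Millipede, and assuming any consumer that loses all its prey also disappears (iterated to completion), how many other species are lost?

3

Remove Millipede.
Round 1: Ant (all prey gone), Predatory Mite (all prey gone) → extinct.
Round 2: Mole (all prey gone) → extinct.
No further losses. Total secondary extinctions: 3.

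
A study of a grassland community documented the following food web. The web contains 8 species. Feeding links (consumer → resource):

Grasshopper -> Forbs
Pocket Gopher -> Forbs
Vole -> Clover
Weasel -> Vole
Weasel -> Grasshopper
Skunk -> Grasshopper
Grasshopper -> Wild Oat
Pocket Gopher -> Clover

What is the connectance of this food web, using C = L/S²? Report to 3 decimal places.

The web has S = 8 species and L = 8 feeding links.
C = L / S² = 8 / 64 = 0.1250 ≈ 0.125.

C = 0.125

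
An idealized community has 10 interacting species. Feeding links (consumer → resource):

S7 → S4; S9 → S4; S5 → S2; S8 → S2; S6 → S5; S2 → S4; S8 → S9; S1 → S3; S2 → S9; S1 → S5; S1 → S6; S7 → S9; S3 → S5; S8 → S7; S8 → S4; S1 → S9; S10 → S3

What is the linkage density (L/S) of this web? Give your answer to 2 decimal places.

There are L = 17 links among S = 10 species.
L/S = 17/10 = 1.7000 ≈ 1.70.

L/S = 1.70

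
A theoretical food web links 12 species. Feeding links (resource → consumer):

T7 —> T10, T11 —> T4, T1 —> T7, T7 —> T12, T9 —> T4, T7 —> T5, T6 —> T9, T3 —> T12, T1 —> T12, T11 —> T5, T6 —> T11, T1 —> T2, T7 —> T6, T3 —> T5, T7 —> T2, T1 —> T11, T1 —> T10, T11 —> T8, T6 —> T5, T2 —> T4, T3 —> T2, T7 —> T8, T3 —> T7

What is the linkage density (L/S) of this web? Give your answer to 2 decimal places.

There are L = 23 links among S = 12 species.
L/S = 23/12 = 1.9167 ≈ 1.92.

L/S = 1.92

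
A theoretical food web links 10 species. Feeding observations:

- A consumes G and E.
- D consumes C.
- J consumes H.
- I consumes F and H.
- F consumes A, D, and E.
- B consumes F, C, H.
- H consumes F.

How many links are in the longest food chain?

One longest chain: C → D → F → H → J.
It has 5 species and 4 links.

4 links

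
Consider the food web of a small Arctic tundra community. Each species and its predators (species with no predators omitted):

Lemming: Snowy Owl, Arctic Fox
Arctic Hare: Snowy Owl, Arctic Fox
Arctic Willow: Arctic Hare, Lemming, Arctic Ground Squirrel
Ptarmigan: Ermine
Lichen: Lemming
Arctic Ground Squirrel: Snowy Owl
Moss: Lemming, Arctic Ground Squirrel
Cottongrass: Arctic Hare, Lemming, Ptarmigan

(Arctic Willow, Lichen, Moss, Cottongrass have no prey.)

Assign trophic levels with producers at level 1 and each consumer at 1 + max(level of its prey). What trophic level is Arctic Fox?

Arctic Willow is a producer → level 1.
Arctic Hare eats Arctic Willow (level 1); other prey at levels: Cottongrass 1 → level 2.
Arctic Fox eats Arctic Hare (level 2); other prey at levels: Lemming 2 → level 3.

Trophic level 3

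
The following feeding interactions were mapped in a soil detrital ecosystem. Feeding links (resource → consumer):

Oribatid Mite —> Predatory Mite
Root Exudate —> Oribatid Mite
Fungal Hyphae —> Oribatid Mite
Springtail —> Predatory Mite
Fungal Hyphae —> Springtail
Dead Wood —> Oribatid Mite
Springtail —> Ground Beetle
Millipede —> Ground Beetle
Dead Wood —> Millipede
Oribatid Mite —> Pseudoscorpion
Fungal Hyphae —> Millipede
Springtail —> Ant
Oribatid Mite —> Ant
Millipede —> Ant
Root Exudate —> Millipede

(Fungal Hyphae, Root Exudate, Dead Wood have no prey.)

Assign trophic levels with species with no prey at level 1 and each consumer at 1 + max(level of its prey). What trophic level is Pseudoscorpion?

Fungal Hyphae has no prey (basal) → level 1.
Oribatid Mite eats Fungal Hyphae (level 1); other prey at levels: Root Exudate 1, Dead Wood 1 → level 2.
Pseudoscorpion eats Oribatid Mite → level 3.

Trophic level 3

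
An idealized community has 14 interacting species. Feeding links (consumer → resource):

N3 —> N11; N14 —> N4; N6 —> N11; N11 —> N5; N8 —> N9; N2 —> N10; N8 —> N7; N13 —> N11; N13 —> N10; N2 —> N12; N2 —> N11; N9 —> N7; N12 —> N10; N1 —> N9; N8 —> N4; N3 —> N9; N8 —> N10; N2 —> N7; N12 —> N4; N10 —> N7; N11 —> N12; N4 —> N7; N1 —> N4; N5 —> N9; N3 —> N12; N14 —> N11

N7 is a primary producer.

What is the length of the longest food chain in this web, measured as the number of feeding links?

4 links

One longest chain: N7 → N4 → N12 → N11 → N13.
It has 5 species and 4 links.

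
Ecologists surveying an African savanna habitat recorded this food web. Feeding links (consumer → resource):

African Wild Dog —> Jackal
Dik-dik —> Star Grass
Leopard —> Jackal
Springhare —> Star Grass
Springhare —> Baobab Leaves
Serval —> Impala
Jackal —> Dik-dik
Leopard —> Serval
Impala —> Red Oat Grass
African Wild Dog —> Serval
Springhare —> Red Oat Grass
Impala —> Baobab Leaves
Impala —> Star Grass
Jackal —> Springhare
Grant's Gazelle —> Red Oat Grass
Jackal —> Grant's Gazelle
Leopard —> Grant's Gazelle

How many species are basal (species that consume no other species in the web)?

Basal species (no prey listed): Star Grass, Red Oat Grass, Baobab Leaves.
Count: 3.

3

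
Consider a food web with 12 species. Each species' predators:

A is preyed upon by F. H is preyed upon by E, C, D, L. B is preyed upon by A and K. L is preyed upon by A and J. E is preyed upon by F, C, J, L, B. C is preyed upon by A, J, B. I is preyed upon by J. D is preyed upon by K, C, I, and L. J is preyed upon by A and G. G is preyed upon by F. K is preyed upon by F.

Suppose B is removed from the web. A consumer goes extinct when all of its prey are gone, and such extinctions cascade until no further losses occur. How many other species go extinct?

0

Remove B.
Every predator of it retains at least one other prey: A still has L, C, J; K still has D.
No consumer loses all prey, so no secondary extinctions occur.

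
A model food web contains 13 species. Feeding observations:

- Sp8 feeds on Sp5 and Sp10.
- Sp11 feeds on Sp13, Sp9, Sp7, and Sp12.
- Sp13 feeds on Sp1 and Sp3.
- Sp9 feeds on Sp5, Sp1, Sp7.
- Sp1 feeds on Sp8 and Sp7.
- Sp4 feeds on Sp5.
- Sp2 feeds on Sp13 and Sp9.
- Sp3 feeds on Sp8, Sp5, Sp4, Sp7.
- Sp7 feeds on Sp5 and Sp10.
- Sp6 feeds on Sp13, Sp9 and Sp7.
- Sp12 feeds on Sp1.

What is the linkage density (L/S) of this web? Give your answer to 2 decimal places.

L/S = 2.00

There are L = 26 links among S = 13 species.
L/S = 26/13 = 2.0000 ≈ 2.00.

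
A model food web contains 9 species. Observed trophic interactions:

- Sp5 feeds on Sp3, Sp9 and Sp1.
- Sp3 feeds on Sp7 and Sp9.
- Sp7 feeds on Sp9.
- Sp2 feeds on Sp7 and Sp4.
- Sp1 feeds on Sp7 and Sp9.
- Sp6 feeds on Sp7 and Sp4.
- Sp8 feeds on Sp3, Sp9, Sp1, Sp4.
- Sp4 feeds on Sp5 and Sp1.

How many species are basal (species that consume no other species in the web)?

Basal species (no prey listed): Sp9.
Count: 1.

1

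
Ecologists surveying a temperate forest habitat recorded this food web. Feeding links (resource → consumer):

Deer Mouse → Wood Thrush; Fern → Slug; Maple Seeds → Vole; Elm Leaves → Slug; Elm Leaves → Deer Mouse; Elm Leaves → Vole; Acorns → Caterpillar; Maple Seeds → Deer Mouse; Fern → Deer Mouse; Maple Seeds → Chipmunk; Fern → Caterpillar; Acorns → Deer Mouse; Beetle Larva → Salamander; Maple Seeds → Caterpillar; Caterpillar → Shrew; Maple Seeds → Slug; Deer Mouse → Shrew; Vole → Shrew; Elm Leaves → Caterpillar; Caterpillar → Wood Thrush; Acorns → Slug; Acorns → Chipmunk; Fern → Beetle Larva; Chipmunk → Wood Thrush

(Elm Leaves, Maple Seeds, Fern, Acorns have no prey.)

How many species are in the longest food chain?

3 species

One longest chain: Elm Leaves → Vole → Shrew.
It has 3 species and 2 links.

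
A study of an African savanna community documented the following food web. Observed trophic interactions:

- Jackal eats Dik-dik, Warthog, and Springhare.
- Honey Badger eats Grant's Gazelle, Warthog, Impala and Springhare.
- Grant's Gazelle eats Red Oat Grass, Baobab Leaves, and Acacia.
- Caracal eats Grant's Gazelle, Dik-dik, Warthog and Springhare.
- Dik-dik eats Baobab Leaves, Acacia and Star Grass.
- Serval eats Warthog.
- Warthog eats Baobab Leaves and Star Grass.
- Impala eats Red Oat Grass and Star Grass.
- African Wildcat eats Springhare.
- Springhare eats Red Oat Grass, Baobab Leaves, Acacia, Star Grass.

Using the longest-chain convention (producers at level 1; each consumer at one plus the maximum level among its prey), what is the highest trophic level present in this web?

3

Producers (level 1): Baobab Leaves, Star Grass, Red Oat Grass, Acacia.
Baobab Leaves → Springhare → African Wildcat gives African Wildcat level 3.
No species has a prey at level 3, so no species reaches level 4.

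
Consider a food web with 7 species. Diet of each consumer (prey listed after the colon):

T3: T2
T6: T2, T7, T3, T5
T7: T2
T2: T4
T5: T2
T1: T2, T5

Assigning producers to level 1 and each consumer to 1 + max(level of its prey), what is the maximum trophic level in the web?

Producers (level 1): T4.
T4 → T2 → T7 → T6 gives T6 level 4.
No species has a prey at level 4, so no species reaches level 5.

4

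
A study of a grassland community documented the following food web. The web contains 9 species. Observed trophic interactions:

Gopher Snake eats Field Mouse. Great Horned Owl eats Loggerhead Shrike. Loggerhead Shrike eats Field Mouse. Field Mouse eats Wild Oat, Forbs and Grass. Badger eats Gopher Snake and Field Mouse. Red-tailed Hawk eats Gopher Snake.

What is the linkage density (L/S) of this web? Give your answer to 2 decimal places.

L/S = 1.00

There are L = 9 links among S = 9 species.
L/S = 9/9 = 1.0000 ≈ 1.00.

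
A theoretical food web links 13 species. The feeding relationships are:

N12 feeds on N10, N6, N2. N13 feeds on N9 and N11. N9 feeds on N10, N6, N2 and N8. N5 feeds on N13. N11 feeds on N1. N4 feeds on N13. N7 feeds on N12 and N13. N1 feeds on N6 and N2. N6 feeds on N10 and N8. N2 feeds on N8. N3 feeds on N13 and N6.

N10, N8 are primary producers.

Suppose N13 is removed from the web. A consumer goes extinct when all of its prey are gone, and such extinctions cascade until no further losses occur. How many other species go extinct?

2

Remove N13.
Round 1: N5 (all prey gone), N4 (all prey gone) → extinct.
No further losses. Total secondary extinctions: 2.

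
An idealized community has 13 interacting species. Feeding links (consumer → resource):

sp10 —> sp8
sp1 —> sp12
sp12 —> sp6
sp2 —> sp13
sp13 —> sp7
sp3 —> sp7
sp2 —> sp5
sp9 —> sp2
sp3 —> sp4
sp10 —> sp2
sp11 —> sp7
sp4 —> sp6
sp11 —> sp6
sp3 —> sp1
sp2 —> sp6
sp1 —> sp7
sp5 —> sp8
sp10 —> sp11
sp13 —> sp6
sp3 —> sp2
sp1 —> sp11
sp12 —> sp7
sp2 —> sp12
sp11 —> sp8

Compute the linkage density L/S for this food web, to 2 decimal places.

L/S = 1.85

There are L = 24 links among S = 13 species.
L/S = 24/13 = 1.8462 ≈ 1.85.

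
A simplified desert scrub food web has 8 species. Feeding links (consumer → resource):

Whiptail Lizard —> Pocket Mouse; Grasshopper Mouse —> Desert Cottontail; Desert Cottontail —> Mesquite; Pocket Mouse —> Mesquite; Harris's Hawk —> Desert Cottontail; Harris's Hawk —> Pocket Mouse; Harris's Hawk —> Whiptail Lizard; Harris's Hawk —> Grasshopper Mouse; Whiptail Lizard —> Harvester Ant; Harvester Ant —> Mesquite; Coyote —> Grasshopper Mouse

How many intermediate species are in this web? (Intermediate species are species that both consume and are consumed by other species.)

Intermediate species (has both prey and predators): Desert Cottontail, Harvester Ant, Pocket Mouse, Grasshopper Mouse, Whiptail Lizard.
Count: 5.

5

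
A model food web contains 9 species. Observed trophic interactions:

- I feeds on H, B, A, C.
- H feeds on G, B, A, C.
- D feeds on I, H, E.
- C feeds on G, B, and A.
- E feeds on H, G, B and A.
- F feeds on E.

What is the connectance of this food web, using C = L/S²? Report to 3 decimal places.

C = 0.235

The web has S = 9 species and L = 19 feeding links.
C = L / S² = 19 / 81 = 0.2346 ≈ 0.235.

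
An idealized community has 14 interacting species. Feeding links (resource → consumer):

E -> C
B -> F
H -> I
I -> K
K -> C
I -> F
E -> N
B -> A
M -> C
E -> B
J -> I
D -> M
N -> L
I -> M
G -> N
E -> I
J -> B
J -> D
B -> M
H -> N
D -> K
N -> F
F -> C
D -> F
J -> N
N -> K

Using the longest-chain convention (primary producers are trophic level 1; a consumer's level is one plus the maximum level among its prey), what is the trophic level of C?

G is a producer → level 1.
N eats G (level 1); other prey at levels: H 1, J 1, E 1 → level 2.
F eats N (level 2); other prey at levels: D 2, B 2, I 2 → level 3.
C eats F (level 3); other prey at levels: E 1, M 3, K 3 → level 4.

Trophic level 4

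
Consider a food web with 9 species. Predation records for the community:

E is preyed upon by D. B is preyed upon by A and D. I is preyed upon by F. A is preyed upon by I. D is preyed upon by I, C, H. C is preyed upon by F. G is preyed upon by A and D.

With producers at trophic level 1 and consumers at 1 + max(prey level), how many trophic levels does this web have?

Producers (level 1): G, E, B.
G → A → I → F gives F level 4.
No species has a prey at level 4, so no species reaches level 5.

4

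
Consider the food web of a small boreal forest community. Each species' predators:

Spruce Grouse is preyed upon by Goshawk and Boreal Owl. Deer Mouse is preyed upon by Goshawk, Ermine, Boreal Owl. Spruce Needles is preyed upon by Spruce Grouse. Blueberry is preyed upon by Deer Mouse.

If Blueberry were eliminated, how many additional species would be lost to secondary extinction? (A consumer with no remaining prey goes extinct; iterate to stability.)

Remove Blueberry.
Round 1: Deer Mouse (all prey gone) → extinct.
Round 2: Ermine (all prey gone) → extinct.
No further losses. Total secondary extinctions: 2.

2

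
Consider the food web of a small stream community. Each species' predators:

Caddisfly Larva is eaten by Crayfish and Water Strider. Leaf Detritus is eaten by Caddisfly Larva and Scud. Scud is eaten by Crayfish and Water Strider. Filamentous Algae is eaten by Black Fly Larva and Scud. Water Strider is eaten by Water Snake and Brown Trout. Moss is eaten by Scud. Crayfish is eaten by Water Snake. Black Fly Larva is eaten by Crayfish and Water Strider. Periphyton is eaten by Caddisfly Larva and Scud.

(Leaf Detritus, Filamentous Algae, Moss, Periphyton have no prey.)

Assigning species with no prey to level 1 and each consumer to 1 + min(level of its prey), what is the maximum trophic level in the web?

Basal resources (level 1): Leaf Detritus, Filamentous Algae, Moss, Periphyton.
Following each consumer down to its lowest-level prey: Leaf Detritus → Caddisfly Larva → Water Strider → Water Snake (levels 1 through 4).
All prey of Water Snake (Water Strider 3, Crayfish 3) are at level 3 or above, so Water Snake is at level 1 + 3 = 4.
Every consumer has at least one prey at level 3 or below, so none exceeds level 4.

4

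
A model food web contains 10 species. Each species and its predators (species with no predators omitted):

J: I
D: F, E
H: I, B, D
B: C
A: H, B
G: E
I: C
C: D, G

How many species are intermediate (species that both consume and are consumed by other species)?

Intermediate species (has both prey and predators): H, I, B, C, D, G.
Count: 6.

6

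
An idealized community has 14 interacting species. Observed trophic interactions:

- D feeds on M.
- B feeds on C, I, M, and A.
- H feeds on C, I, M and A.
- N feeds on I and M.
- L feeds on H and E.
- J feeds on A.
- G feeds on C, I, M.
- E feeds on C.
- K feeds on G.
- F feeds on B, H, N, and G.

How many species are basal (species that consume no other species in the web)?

4

Basal species (no prey listed): I, A, M, C.
Count: 4.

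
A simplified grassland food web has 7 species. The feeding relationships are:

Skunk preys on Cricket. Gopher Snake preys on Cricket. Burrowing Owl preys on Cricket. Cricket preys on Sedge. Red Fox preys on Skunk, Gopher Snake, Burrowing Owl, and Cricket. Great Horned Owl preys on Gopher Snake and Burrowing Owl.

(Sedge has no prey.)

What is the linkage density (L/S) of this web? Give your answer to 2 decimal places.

L/S = 1.43

There are L = 10 links among S = 7 species.
L/S = 10/7 = 1.4286 ≈ 1.43.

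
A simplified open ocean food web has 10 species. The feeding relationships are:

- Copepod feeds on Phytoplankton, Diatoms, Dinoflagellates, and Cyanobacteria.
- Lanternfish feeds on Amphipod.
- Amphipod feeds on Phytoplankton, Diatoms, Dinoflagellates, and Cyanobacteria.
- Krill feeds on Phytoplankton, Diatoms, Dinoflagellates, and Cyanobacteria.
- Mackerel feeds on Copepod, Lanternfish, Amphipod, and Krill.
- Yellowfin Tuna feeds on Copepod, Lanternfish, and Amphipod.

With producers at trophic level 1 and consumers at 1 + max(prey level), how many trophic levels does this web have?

4

Producers (level 1): Dinoflagellates, Phytoplankton, Cyanobacteria, Diatoms.
Dinoflagellates → Amphipod → Lanternfish → Yellowfin Tuna gives Yellowfin Tuna level 4.
No species has a prey at level 4, so no species reaches level 5.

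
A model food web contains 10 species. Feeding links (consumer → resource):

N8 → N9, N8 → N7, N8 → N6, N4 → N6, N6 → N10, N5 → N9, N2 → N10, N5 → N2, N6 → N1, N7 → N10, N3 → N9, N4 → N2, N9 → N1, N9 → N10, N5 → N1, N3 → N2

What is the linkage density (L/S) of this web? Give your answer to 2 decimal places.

There are L = 16 links among S = 10 species.
L/S = 16/10 = 1.6000 ≈ 1.60.

L/S = 1.60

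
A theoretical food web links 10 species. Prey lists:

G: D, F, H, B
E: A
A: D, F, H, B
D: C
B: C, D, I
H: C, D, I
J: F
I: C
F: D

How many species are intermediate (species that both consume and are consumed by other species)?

6

Intermediate species (has both prey and predators): D, I, F, H, B, A.
Count: 6.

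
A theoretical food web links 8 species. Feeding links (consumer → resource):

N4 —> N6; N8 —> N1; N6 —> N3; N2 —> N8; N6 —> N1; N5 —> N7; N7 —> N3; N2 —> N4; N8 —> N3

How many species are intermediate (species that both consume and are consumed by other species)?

Intermediate species (has both prey and predators): N8, N6, N7, N4.
Count: 4.

4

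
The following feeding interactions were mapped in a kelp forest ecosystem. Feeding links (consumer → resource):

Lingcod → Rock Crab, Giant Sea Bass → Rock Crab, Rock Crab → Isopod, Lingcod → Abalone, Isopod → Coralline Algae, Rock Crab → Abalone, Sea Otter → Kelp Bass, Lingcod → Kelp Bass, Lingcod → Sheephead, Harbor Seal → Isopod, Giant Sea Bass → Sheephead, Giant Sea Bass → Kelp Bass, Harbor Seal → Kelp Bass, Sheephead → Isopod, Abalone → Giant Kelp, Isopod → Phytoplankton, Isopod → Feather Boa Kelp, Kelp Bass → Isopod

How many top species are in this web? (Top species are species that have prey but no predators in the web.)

4

Top species (has prey, but nothing eats it): Harbor Seal, Sea Otter, Giant Sea Bass, Lingcod.
Count: 4.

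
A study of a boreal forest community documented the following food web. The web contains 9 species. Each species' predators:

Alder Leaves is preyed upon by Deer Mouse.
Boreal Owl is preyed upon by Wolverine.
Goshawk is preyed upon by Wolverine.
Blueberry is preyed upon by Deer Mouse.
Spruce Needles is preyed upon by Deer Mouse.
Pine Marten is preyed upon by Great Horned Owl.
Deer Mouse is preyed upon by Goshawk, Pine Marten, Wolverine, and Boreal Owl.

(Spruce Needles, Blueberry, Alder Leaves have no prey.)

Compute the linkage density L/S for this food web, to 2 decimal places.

L/S = 1.11

There are L = 10 links among S = 9 species.
L/S = 10/9 = 1.1111 ≈ 1.11.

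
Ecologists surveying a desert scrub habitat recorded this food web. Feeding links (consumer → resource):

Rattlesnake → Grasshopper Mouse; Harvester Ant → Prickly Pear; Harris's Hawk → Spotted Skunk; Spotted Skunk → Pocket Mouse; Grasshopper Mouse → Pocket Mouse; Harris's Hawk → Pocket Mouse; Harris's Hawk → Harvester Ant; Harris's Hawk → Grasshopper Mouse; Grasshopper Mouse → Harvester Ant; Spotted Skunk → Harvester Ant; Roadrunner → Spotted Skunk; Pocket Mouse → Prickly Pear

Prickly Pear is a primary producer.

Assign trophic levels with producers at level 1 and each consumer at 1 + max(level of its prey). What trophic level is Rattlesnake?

Trophic level 4

Prickly Pear is a producer → level 1.
Harvester Ant eats Prickly Pear → level 2.
Grasshopper Mouse eats Harvester Ant (level 2); other prey at levels: Pocket Mouse 2 → level 3.
Rattlesnake eats Grasshopper Mouse → level 4.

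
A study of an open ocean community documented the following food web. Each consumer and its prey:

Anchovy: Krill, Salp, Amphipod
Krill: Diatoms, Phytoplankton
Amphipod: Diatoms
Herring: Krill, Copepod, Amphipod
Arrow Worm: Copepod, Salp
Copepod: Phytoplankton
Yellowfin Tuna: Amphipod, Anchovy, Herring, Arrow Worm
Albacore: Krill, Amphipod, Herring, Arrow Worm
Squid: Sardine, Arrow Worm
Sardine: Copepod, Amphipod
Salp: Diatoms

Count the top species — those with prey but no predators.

Top species (has prey, but nothing eats it): Albacore, Squid, Yellowfin Tuna.
Count: 3.

3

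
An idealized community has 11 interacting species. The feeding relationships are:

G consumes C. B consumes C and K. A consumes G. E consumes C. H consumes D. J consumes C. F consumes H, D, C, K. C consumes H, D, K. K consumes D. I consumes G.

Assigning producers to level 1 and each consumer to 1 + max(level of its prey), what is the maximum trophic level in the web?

5

Producers (level 1): D.
D → K → C → G → A gives A level 5.
No species has a prey at level 5, so no species reaches level 6.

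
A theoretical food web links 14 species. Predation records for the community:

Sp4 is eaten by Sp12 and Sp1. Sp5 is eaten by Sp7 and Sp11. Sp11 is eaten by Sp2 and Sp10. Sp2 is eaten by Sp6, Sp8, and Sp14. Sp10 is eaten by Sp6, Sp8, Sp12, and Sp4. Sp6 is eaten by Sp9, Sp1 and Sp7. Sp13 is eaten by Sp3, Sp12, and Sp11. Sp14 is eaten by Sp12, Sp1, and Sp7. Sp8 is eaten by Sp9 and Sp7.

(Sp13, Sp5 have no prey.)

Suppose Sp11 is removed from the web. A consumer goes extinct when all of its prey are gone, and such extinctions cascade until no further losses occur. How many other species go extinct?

Remove Sp11.
Round 1: Sp2 (all prey gone), Sp10 (all prey gone) → extinct.
Round 2: Sp6 (all prey gone), Sp4 (all prey gone), Sp14 (all prey gone), Sp8 (all prey gone) → extinct.
Round 3: Sp1 (all prey gone), Sp9 (all prey gone) → extinct.
No further losses. Total secondary extinctions: 8.

8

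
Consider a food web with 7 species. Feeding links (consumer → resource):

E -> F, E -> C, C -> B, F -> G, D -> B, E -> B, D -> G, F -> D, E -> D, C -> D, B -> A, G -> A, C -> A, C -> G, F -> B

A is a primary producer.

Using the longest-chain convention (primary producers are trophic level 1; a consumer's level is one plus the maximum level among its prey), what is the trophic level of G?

Trophic level 2

A is a producer → level 1.
G eats A → level 2.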